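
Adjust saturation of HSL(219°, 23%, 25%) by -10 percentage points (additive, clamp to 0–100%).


Original S = 23%
Adjustment = -10 percentage points
New S = 23 + (-10) = 13
Clamp to [0, 100] → 13
= HSL(219°, 13%, 25%)


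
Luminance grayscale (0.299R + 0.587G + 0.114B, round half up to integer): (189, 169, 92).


Gray = 0.299×R + 0.587×G + 0.114×B
Gray = 0.299×189 + 0.587×169 + 0.114×92
Gray = 56.511 + 99.203 + 10.488
Gray = 166.202 → round half up → 166
Gray = 166


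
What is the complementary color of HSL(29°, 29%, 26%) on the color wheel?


Complement = opposite side of color wheel = hue + 180°
H' = (29 + 180) mod 360 = 209°
S and L unchanged.
= HSL(209°, 29%, 26%)


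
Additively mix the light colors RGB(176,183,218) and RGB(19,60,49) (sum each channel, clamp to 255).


Additive: each channel = min(255, C₁+C₂)
R: 176+19 = 195 → 195
G: 183+60 = 243 → 243
B: 218+49 = 267 → 255
= RGB(195, 243, 255)


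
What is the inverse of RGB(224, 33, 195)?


Invert: (255-R, 255-G, 255-B)
R: 255-224 = 31
G: 255-33 = 222
B: 255-195 = 60
= RGB(31, 222, 60)


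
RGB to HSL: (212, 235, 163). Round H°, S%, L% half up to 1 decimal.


Normalize: R'=212/255≈0.8314, G'=235/255≈0.9216, B'=163/255≈0.6392
Max=235/255, Min=163/255, Δ=Max-Min=72/255
L = (Max+Min)/2 = (235+163)/510 = 398/510 = 0.78039… → L = 78.0%
L > 0.5 → S = Δ/(2-Max-Min) = 72/(510-235-163) = 72/112 = 0.64285… → S = 64.3%
(the 1/255 factors cancel in S and H, so raw channel differences can be used)
Max is G' → H = 60 × ((B-R)/Δ + 2) = 60 × ((163-212)/72 + 2)
  -49/72 + 2 = -0.6805… + 2 = 1.3194…
  H = 60 × 1.3194… = 79.166…° → H = 79.2°
= HSL(79.2°, 64.3%, 78.0%)


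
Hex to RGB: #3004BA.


30 → 48 (R)
04 → 4 (G)
BA → 186 (B)
= RGB(48, 4, 186)


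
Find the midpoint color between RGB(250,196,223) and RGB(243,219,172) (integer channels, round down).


Midpoint: each channel = ⌊(C₁+C₂)/2⌋
R: ⌊(250+243)/2⌋ = 246
G: ⌊(196+219)/2⌋ = 207
B: ⌊(223+172)/2⌋ = 197
= RGB(246, 207, 197)


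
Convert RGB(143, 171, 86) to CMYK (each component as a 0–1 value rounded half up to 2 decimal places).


R'=143/255≈0.5608, G'=171/255≈0.6706, B'=86/255≈0.3373
K = 1 - max(R',G',B') = 1 - 171/255 = 84/255 = 0.32941… → 0.33
(1-R'-K)/(1-K) simplifies to (max-R)/max with max = 171:
C = (171-143)/171 = 28/171 = 0.16374… → 0.16
M = (171-171)/171 = 0/171 = 0 → 0.00
Y = (171-86)/171 = 85/171 = 0.49707… → 0.50
= CMYK(0.16, 0.00, 0.50, 0.33)


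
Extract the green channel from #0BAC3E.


Color: #0BAC3E
R = 0B = 11
G = AC = 172
B = 3E = 62
Green = 172


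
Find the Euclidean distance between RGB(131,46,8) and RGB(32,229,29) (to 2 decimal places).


d = √[(R₁-R₂)² + (G₁-G₂)² + (B₁-B₂)²]
d = √[(131-32)² + (46-229)² + (8-29)²]
d = √[9801 + 33489 + 441]
d = √43731
d ≈ 209.12


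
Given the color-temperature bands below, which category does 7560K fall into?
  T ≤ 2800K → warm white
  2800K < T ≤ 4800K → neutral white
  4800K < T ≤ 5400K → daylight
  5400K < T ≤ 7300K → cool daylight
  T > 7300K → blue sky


Temperature: 7560K
7560K > 7300K → blue sky
Classification: blue sky


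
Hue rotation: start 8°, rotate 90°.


New hue = (H + rotation) mod 360
New hue = (8 + 90) mod 360
= 98 mod 360
= 98°


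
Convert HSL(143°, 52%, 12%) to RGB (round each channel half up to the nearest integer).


H=143°, S=0.52, L=0.12
C = (1-|2L-1|)×S = (1-|-0.76|)×0.52 = 0.1248
H' = H/60 = 143/60 ≈ 2.3833; X = C×(1-|H' mod 2 - 1|) = 0.04784
m = L - C/2 = 0.12 - 0.0624 = 0.0576
Sector ⌊H'⌋ = 2 → (R',G',B') = (0.0, 0.1248, 0.04784)
RGB = ((R'+m)×255, (G'+m)×255, (B'+m)×255) = (14.688, 46.512, 26.8872)
Round half up → RGB(15, 47, 27)


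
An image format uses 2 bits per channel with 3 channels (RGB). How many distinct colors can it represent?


Total bits = 2 bits/channel × 3 channels = 6 bits
Distinct colors = 2^6
= 64 colors


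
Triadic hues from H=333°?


Triadic: equally spaced at 120° intervals
H1 = 333°
H2 = (333 + 120) mod 360 = 93°
H3 = (333 + 240) mod 360 = 213°
Triadic = 333°, 93°, 213°


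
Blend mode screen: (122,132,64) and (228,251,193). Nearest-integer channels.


Screen: C = 255 - (255-A)×(255-B)/255, rounded to nearest integer
R: 255 - (255-122)×(255-228)/255 = 255 - 3591/255 ≈ 255 - 14.082 = 240.918 → 241
G: 255 - (255-132)×(255-251)/255 = 255 - 492/255 ≈ 255 - 1.929 = 253.071 → 253
B: 255 - (255-64)×(255-193)/255 = 255 - 11842/255 ≈ 255 - 46.439 = 208.561 → 209
= RGB(241, 253, 209)


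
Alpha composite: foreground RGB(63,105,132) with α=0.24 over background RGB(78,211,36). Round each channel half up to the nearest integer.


C = α×F + (1-α)×B, with 1-α = 0.76
R: 0.24×63 + 0.76×78 = 15.12 + 59.28 = 74.40 → 74
G: 0.24×105 + 0.76×211 = 25.20 + 160.36 = 185.56 → 186
B: 0.24×132 + 0.76×36 = 31.68 + 27.36 = 59.04 → 59
= RGB(74, 186, 59)


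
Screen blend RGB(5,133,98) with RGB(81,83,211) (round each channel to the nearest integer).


Screen: C = 255 - (255-A)×(255-B)/255, rounded to nearest integer
R: 255 - (255-5)×(255-81)/255 = 255 - 43500/255 ≈ 255 - 170.588 = 84.412 → 84
G: 255 - (255-133)×(255-83)/255 = 255 - 20984/255 ≈ 255 - 82.290 = 172.710 → 173
B: 255 - (255-98)×(255-211)/255 = 255 - 6908/255 ≈ 255 - 27.090 = 227.910 → 228
= RGB(84, 173, 228)


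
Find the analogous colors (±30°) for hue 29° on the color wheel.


Base hue: 29°
Left analog: (29 - 30) mod 360 = 359°
Right analog: (29 + 30) mod 360 = 59°
Analogous hues = 359° and 59°


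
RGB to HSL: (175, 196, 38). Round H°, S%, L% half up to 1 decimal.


Normalize: R'=175/255≈0.6863, G'=196/255≈0.7686, B'=38/255≈0.1490
Max=196/255, Min=38/255, Δ=Max-Min=158/255
L = (Max+Min)/2 = (196+38)/510 = 234/510 = 0.45882… → L = 45.9%
L ≤ 0.5 → S = Δ/(Max+Min) = 158/(196+38) = 158/234 = 0.67521… → S = 67.5%
(the 1/255 factors cancel in S and H, so raw channel differences can be used)
Max is G' → H = 60 × ((B-R)/Δ + 2) = 60 × ((38-175)/158 + 2)
  -137/158 + 2 = -0.8670… + 2 = 1.1329…
  H = 60 × 1.1329… = 67.974…° → H = 68.0°
= HSL(68.0°, 67.5%, 45.9%)


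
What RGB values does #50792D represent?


50 → 80 (R)
79 → 121 (G)
2D → 45 (B)
= RGB(80, 121, 45)


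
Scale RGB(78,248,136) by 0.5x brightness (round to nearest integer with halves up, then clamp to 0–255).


Multiply each channel by 0.5, round half up, clamp to [0, 255]
R: 78×0.5 = 39
G: 248×0.5 = 124
B: 136×0.5 = 68
= RGB(39, 124, 68)


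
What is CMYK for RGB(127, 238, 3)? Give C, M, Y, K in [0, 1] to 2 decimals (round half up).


R'=127/255≈0.4980, G'=238/255≈0.9333, B'=3/255≈0.0118
K = 1 - max(R',G',B') = 1 - 238/255 = 17/255 = 0.06666… → 0.07
(1-R'-K)/(1-K) simplifies to (max-R)/max with max = 238:
C = (238-127)/238 = 111/238 = 0.46638… → 0.47
M = (238-238)/238 = 0/238 = 0 → 0.00
Y = (238-3)/238 = 235/238 = 0.98739… → 0.99
= CMYK(0.47, 0.00, 0.99, 0.07)


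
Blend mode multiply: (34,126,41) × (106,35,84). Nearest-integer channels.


Multiply: C = A×B/255, rounded to nearest integer
R: 34×106/255 = 3604/255 ≈ 14.133 → 14
G: 126×35/255 = 4410/255 ≈ 17.294 → 17
B: 41×84/255 = 3444/255 ≈ 13.506 → 14
= RGB(14, 17, 14)


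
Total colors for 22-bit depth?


Colors = 2^bits = 2^22
= 4,194,304 colors


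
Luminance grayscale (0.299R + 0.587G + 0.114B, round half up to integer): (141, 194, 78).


Gray = 0.299×R + 0.587×G + 0.114×B
Gray = 0.299×141 + 0.587×194 + 0.114×78
Gray = 42.159 + 113.878 + 8.892
Gray = 164.929 → round half up → 165
Gray = 165


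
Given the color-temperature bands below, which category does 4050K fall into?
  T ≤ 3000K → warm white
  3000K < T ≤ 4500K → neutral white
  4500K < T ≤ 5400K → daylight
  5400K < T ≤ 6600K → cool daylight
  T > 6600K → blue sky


Temperature: 4050K
3000K < 4050K ≤ 4500K → neutral white
Classification: neutral white


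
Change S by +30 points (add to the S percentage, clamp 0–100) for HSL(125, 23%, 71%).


Original S = 23%
Adjustment = +30 percentage points
New S = 23 + (30) = 53
Clamp to [0, 100] → 53
= HSL(125°, 53%, 71%)


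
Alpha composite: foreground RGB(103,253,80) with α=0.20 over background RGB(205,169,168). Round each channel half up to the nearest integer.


C = α×F + (1-α)×B, with 1-α = 0.80
R: 0.20×103 + 0.80×205 = 20.60 + 164.00 = 184.60 → 185
G: 0.20×253 + 0.80×169 = 50.60 + 135.20 = 185.80 → 186
B: 0.20×80 + 0.80×168 = 16.00 + 134.40 = 150.40 → 150
= RGB(185, 186, 150)


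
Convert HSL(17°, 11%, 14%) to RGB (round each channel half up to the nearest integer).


H=17°, S=0.11, L=0.14
C = (1-|2L-1|)×S = (1-|-0.72|)×0.11 = 0.0308
H' = H/60 = 17/60 ≈ 0.2833; X = C×(1-|H' mod 2 - 1|) ≈ 0.0087
m = L - C/2 = 0.14 - 0.0154 = 0.1246
Sector ⌊H'⌋ = 0 → (R',G',B') = (0.0308, ≈0.0087, 0.0)
RGB = ((R'+m)×255, (G'+m)×255, (B'+m)×255) = (39.627, 33.9983, 31.773)
Round half up → RGB(40, 34, 32)


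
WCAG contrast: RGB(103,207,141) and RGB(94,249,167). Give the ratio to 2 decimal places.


Linearize each sRGB channel c=v/255: c/12.92 if c ≤ 0.04045 else ((c+0.055)/1.055)^2.4
L = 0.2126×R_lin + 0.7152×G_lin + 0.0722×B_lin
Color 1 (103,207,141):
  R=103: 103/255≈0.4039 > 0.04045 → ((0.4039+0.055)/1.055)^2.4 ≈ 0.13563
  G=207: 207/255≈0.8118 > 0.04045 → ((0.8118+0.055)/1.055)^2.4 ≈ 0.62396
  B=141: 141/255≈0.5529 > 0.04045 → ((0.5529+0.055)/1.055)^2.4 ≈ 0.26636
  L1 = 0.2126×0.13563 + 0.7152×0.62396 + 0.0722×0.26636 ≈ 0.49432
Color 2 (94,249,167):
  R=94: 94/255≈0.3686 > 0.04045 → ((0.3686+0.055)/1.055)^2.4 ≈ 0.11193
  G=249: 249/255≈0.9765 > 0.04045 → ((0.9765+0.055)/1.055)^2.4 ≈ 0.94731
  B=167: 167/255≈0.6549 > 0.04045 → ((0.6549+0.055)/1.055)^2.4 ≈ 0.38643
  L2 = 0.2126×0.11193 + 0.7152×0.94731 + 0.0722×0.38643 ≈ 0.72921
Lighter = 0.72921, Darker = 0.49432
Ratio = (L_lighter + 0.05) / (L_darker + 0.05)
Ratio = (0.72921 + 0.05) / (0.49432 + 0.05) = 0.77921 / 0.54432 ≈ 1.4315
Ratio ≈ 1.43:1


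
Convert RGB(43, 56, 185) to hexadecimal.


R = 43 → 2B (hex)
G = 56 → 38 (hex)
B = 185 → B9 (hex)
Hex = #2B38B9


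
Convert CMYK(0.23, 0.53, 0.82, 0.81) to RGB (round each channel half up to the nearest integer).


R = 255 × (1-C) × (1-K) = 255 × 0.77 × 0.19 = 37.3065 → 37
G = 255 × (1-M) × (1-K) = 255 × 0.47 × 0.19 = 22.7715 → 23
B = 255 × (1-Y) × (1-K) = 255 × 0.18 × 0.19 = 8.721 → 9
= RGB(37, 23, 9)


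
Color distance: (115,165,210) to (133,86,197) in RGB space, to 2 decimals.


d = √[(R₁-R₂)² + (G₁-G₂)² + (B₁-B₂)²]
d = √[(115-133)² + (165-86)² + (210-197)²]
d = √[324 + 6241 + 169]
d = √6734
d ≈ 82.06


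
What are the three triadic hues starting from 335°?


Triadic: equally spaced at 120° intervals
H1 = 335°
H2 = (335 + 120) mod 360 = 95°
H3 = (335 + 240) mod 360 = 215°
Triadic = 335°, 95°, 215°


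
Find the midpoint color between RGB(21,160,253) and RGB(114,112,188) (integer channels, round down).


Midpoint: each channel = ⌊(C₁+C₂)/2⌋
R: ⌊(21+114)/2⌋ = 67
G: ⌊(160+112)/2⌋ = 136
B: ⌊(253+188)/2⌋ = 220
= RGB(67, 136, 220)


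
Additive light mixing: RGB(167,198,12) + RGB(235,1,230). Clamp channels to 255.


Additive: each channel = min(255, C₁+C₂)
R: 167+235 = 402 → 255
G: 198+1 = 199 → 199
B: 12+230 = 242 → 242
= RGB(255, 199, 242)


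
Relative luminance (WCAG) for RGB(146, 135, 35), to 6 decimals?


Linearize each channel (sRGB transfer function): c = v/255; c_lin = c/12.92 if c ≤ 0.04045, else ((c+0.055)/1.055)^2.4
  R: 146/255 ≈ 0.572549 > 0.04045 → ((0.572549+0.055)/1.055)^2.4 ≈ 0.287441
  G: 135/255 ≈ 0.529412 > 0.04045 → ((0.529412+0.055)/1.055)^2.4 ≈ 0.242281
  B: 35/255 ≈ 0.137255 > 0.04045 → ((0.137255+0.055)/1.055)^2.4 ≈ 0.016807
R_lin = 0.287441, G_lin = 0.242281, B_lin = 0.016807
L = 0.2126×R + 0.7152×G + 0.0722×B
L = 0.2126×0.287441 + 0.7152×0.242281 + 0.0722×0.016807
L ≈ 0.235603


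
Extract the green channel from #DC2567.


Color: #DC2567
R = DC = 220
G = 25 = 37
B = 67 = 103
Green = 37


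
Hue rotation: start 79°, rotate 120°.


New hue = (H + rotation) mod 360
New hue = (79 + 120) mod 360
= 199 mod 360
= 199°


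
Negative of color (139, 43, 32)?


Invert: (255-R, 255-G, 255-B)
R: 255-139 = 116
G: 255-43 = 212
B: 255-32 = 223
= RGB(116, 212, 223)


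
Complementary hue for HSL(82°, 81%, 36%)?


Complement = opposite side of color wheel = hue + 180°
H' = (82 + 180) mod 360 = 262°
S and L unchanged.
= HSL(262°, 81%, 36%)


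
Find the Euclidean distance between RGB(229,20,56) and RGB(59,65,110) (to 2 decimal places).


d = √[(R₁-R₂)² + (G₁-G₂)² + (B₁-B₂)²]
d = √[(229-59)² + (20-65)² + (56-110)²]
d = √[28900 + 2025 + 2916]
d = √33841
d ≈ 183.96


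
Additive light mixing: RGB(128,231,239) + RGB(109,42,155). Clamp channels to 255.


Additive: each channel = min(255, C₁+C₂)
R: 128+109 = 237 → 237
G: 231+42 = 273 → 255
B: 239+155 = 394 → 255
= RGB(237, 255, 255)


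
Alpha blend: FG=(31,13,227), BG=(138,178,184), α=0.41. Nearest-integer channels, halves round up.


C = α×F + (1-α)×B, with 1-α = 0.59
R: 0.41×31 + 0.59×138 = 12.71 + 81.42 = 94.13 → 94
G: 0.41×13 + 0.59×178 = 5.33 + 105.02 = 110.35 → 110
B: 0.41×227 + 0.59×184 = 93.07 + 108.56 = 201.63 → 202
= RGB(94, 110, 202)


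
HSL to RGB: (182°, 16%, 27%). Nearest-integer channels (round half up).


H=182°, S=0.16, L=0.27
C = (1-|2L-1|)×S = (1-|-0.46|)×0.16 = 0.0864
H' = H/60 = 182/60 ≈ 3.0333; X = C×(1-|H' mod 2 - 1|) = 0.08352
m = L - C/2 = 0.27 - 0.0432 = 0.2268
Sector ⌊H'⌋ = 3 → (R',G',B') = (0.0, 0.08352, 0.0864)
RGB = ((R'+m)×255, (G'+m)×255, (B'+m)×255) = (57.834, 79.1316, 79.866)
Round half up → RGB(58, 79, 80)


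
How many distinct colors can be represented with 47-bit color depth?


Colors = 2^bits = 2^47
= 140,737,488,355,328 colors


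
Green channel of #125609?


Color: #125609
R = 12 = 18
G = 56 = 86
B = 09 = 9
Green = 86


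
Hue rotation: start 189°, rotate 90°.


New hue = (H + rotation) mod 360
New hue = (189 + 90) mod 360
= 279 mod 360
= 279°


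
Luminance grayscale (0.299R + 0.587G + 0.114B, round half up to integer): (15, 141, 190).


Gray = 0.299×R + 0.587×G + 0.114×B
Gray = 0.299×15 + 0.587×141 + 0.114×190
Gray = 4.485 + 82.767 + 21.660
Gray = 108.912 → round half up → 109
Gray = 109


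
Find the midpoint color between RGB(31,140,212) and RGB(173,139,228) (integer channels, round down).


Midpoint: each channel = ⌊(C₁+C₂)/2⌋
R: ⌊(31+173)/2⌋ = 102
G: ⌊(140+139)/2⌋ = 139
B: ⌊(212+228)/2⌋ = 220
= RGB(102, 139, 220)


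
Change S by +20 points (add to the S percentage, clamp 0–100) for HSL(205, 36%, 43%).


Original S = 36%
Adjustment = +20 percentage points
New S = 36 + (20) = 56
Clamp to [0, 100] → 56
= HSL(205°, 56%, 43%)


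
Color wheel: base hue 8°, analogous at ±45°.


Base hue: 8°
Left analog: (8 - 45) mod 360 = 323°
Right analog: (8 + 45) mod 360 = 53°
Analogous hues = 323° and 53°


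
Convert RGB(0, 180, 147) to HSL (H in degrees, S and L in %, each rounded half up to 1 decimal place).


Normalize: R'=0/255≈0.0000, G'=180/255≈0.7059, B'=147/255≈0.5765
Max=180/255, Min=0/255, Δ=Max-Min=180/255
L = (Max+Min)/2 = (180+0)/510 = 180/510 = 0.35294… → L = 35.3%
L ≤ 0.5 → S = Δ/(Max+Min) = 180/(180+0) = 180/180 = 1 → S = 100.0%
(the 1/255 factors cancel in S and H, so raw channel differences can be used)
Max is G' → H = 60 × ((B-R)/Δ + 2) = 60 × ((147-0)/180 + 2)
  147/180 + 2 = 0.8166… + 2 = 2.8166…
  H = 60 × 2.8166… = 169° → H = 169.0°
= HSL(169.0°, 100.0%, 35.3%)


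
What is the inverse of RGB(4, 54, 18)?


Invert: (255-R, 255-G, 255-B)
R: 255-4 = 251
G: 255-54 = 201
B: 255-18 = 237
= RGB(251, 201, 237)


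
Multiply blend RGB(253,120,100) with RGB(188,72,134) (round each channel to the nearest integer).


Multiply: C = A×B/255, rounded to nearest integer
R: 253×188/255 = 47564/255 ≈ 186.525 → 187
G: 120×72/255 = 8640/255 ≈ 33.882 → 34
B: 100×134/255 = 13400/255 ≈ 52.549 → 53
= RGB(187, 34, 53)


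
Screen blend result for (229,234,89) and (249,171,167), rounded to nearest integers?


Screen: C = 255 - (255-A)×(255-B)/255, rounded to nearest integer
R: 255 - (255-229)×(255-249)/255 = 255 - 156/255 ≈ 255 - 0.612 = 254.388 → 254
G: 255 - (255-234)×(255-171)/255 = 255 - 1764/255 ≈ 255 - 6.918 = 248.082 → 248
B: 255 - (255-89)×(255-167)/255 = 255 - 14608/255 ≈ 255 - 57.286 = 197.714 → 198
= RGB(254, 248, 198)


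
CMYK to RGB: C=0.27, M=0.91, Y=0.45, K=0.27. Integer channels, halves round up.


R = 255 × (1-C) × (1-K) = 255 × 0.73 × 0.73 = 135.8895 → 136
G = 255 × (1-M) × (1-K) = 255 × 0.09 × 0.73 = 16.7535 → 17
B = 255 × (1-Y) × (1-K) = 255 × 0.55 × 0.73 = 102.3825 → 102
= RGB(136, 17, 102)


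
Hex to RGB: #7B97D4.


7B → 123 (R)
97 → 151 (G)
D4 → 212 (B)
= RGB(123, 151, 212)


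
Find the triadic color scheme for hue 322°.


Triadic: equally spaced at 120° intervals
H1 = 322°
H2 = (322 + 120) mod 360 = 82°
H3 = (322 + 240) mod 360 = 202°
Triadic = 322°, 82°, 202°


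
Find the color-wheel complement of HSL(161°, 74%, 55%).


Complement = opposite side of color wheel = hue + 180°
H' = (161 + 180) mod 360 = 341°
S and L unchanged.
= HSL(341°, 74%, 55%)


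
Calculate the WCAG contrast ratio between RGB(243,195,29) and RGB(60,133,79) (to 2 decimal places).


Linearize each sRGB channel c=v/255: c/12.92 if c ≤ 0.04045 else ((c+0.055)/1.055)^2.4
L = 0.2126×R_lin + 0.7152×G_lin + 0.0722×B_lin
Color 1 (243,195,29):
  R=243: 243/255≈0.9529 > 0.04045 → ((0.9529+0.055)/1.055)^2.4 ≈ 0.89627
  G=195: 195/255≈0.7647 > 0.04045 → ((0.7647+0.055)/1.055)^2.4 ≈ 0.54572
  B=29: 29/255≈0.1137 > 0.04045 → ((0.1137+0.055)/1.055)^2.4 ≈ 0.01229
  L1 = 0.2126×0.89627 + 0.7152×0.54572 + 0.0722×0.01229 ≈ 0.58174
Color 2 (60,133,79):
  R=60: 60/255≈0.2353 > 0.04045 → ((0.2353+0.055)/1.055)^2.4 ≈ 0.04519
  G=133: 133/255≈0.5216 > 0.04045 → ((0.5216+0.055)/1.055)^2.4 ≈ 0.23455
  B=79: 79/255≈0.3098 > 0.04045 → ((0.3098+0.055)/1.055)^2.4 ≈ 0.07819
  L2 = 0.2126×0.04519 + 0.7152×0.23455 + 0.0722×0.07819 ≈ 0.18300
Lighter = 0.58174, Darker = 0.18300
Ratio = (L_lighter + 0.05) / (L_darker + 0.05)
Ratio = (0.58174 + 0.05) / (0.18300 + 0.05) = 0.63174 / 0.23300 ≈ 2.7113
Ratio ≈ 2.71:1


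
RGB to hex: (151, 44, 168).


R = 151 → 97 (hex)
G = 44 → 2C (hex)
B = 168 → A8 (hex)
Hex = #972CA8


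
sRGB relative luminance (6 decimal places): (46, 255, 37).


Linearize each channel (sRGB transfer function): c = v/255; c_lin = c/12.92 if c ≤ 0.04045, else ((c+0.055)/1.055)^2.4
  R: 46/255 ≈ 0.180392 > 0.04045 → ((0.180392+0.055)/1.055)^2.4 ≈ 0.027321
  G: 255/255 ≈ 1.000000 > 0.04045 → ((1.000000+0.055)/1.055)^2.4 ≈ 1.000000
  B: 37/255 ≈ 0.145098 > 0.04045 → ((0.145098+0.055)/1.055)^2.4 ≈ 0.018500
R_lin = 0.027321, G_lin = 1.000000, B_lin = 0.018500
L = 0.2126×R + 0.7152×G + 0.0722×B
L = 0.2126×0.027321 + 0.7152×1.000000 + 0.0722×0.018500
L ≈ 0.722344


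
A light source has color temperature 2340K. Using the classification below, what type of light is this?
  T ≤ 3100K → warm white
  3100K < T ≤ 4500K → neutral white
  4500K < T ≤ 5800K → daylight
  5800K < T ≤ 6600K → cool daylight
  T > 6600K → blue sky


Temperature: 2340K
2340K ≤ 3100K → warm white
Classification: warm white


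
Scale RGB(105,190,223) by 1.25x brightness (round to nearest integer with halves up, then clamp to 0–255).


Multiply each channel by 1.25, round half up, clamp to [0, 255]
R: 105×1.25 = 131.25 → round → 131
G: 190×1.25 = 237.5 → round → 238
B: 223×1.25 = 278.75 → round → 279 → clamp → 255
= RGB(131, 238, 255)


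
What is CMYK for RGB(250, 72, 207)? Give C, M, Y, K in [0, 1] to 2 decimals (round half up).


R'=250/255≈0.9804, G'=72/255≈0.2824, B'=207/255≈0.8118
K = 1 - max(R',G',B') = 1 - 250/255 = 5/255 = 0.01960… → 0.02
(1-R'-K)/(1-K) simplifies to (max-R)/max with max = 250:
C = (250-250)/250 = 0/250 = 0 → 0.00
M = (250-72)/250 = 178/250 = 0.712 → 0.71
Y = (250-207)/250 = 43/250 = 0.172 → 0.17
= CMYK(0.00, 0.71, 0.17, 0.02)


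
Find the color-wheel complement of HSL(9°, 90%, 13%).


Complement = opposite side of color wheel = hue + 180°
H' = (9 + 180) mod 360 = 189°
S and L unchanged.
= HSL(189°, 90%, 13%)


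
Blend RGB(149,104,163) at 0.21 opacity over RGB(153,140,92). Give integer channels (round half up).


C = α×F + (1-α)×B, with 1-α = 0.79
R: 0.21×149 + 0.79×153 = 31.29 + 120.87 = 152.16 → 152
G: 0.21×104 + 0.79×140 = 21.84 + 110.60 = 132.44 → 132
B: 0.21×163 + 0.79×92 = 34.23 + 72.68 = 106.91 → 107
= RGB(152, 132, 107)


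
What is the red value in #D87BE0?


Color: #D87BE0
R = D8 = 216
G = 7B = 123
B = E0 = 224
Red = 216


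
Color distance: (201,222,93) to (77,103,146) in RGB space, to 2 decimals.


d = √[(R₁-R₂)² + (G₁-G₂)² + (B₁-B₂)²]
d = √[(201-77)² + (222-103)² + (93-146)²]
d = √[15376 + 14161 + 2809]
d = √32346
d ≈ 179.85


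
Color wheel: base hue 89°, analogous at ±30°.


Base hue: 89°
Left analog: (89 - 30) mod 360 = 59°
Right analog: (89 + 30) mod 360 = 119°
Analogous hues = 59° and 119°


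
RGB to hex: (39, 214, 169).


R = 39 → 27 (hex)
G = 214 → D6 (hex)
B = 169 → A9 (hex)
Hex = #27D6A9


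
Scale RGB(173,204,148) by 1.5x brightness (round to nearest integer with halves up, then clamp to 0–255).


Multiply each channel by 1.5, round half up, clamp to [0, 255]
R: 173×1.5 = 259.5 → round → 260 → clamp → 255
G: 204×1.5 = 306 → clamp → 255
B: 148×1.5 = 222
= RGB(255, 255, 222)


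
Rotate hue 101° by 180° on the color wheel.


New hue = (H + rotation) mod 360
New hue = (101 + 180) mod 360
= 281 mod 360
= 281°


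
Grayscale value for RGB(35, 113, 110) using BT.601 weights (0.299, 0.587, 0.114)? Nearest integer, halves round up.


Gray = 0.299×R + 0.587×G + 0.114×B
Gray = 0.299×35 + 0.587×113 + 0.114×110
Gray = 10.465 + 66.331 + 12.540
Gray = 89.336 → round half up → 89
Gray = 89


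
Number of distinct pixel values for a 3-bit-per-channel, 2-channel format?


Total bits = 3 bits/channel × 2 channels = 6 bits
Distinct pixel values = 2^6
= 64 pixel values


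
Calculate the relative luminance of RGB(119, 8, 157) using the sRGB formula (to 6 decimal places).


Linearize each channel (sRGB transfer function): c = v/255; c_lin = c/12.92 if c ≤ 0.04045, else ((c+0.055)/1.055)^2.4
  R: 119/255 ≈ 0.466667 > 0.04045 → ((0.466667+0.055)/1.055)^2.4 ≈ 0.184475
  G: 8/255 ≈ 0.031373 ≤ 0.04045 → 0.031373/12.92 ≈ 0.002428
  B: 157/255 ≈ 0.615686 > 0.04045 → ((0.615686+0.055)/1.055)^2.4 ≈ 0.337164
R_lin = 0.184475, G_lin = 0.002428, B_lin = 0.337164
L = 0.2126×R + 0.7152×G + 0.0722×B
L = 0.2126×0.184475 + 0.7152×0.002428 + 0.0722×0.337164
L ≈ 0.065299


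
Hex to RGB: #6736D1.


67 → 103 (R)
36 → 54 (G)
D1 → 209 (B)
= RGB(103, 54, 209)


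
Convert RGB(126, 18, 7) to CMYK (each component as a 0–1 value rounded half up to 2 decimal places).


R'=126/255≈0.4941, G'=18/255≈0.0706, B'=7/255≈0.0275
K = 1 - max(R',G',B') = 1 - 126/255 = 129/255 = 0.50588… → 0.51
(1-R'-K)/(1-K) simplifies to (max-R)/max with max = 126:
C = (126-126)/126 = 0/126 = 0 → 0.00
M = (126-18)/126 = 108/126 = 0.85714… → 0.86
Y = (126-7)/126 = 119/126 = 0.94444… → 0.94
= CMYK(0.00, 0.86, 0.94, 0.51)


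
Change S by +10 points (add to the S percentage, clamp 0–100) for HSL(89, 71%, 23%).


Original S = 71%
Adjustment = +10 percentage points
New S = 71 + (10) = 81
Clamp to [0, 100] → 81
= HSL(89°, 81%, 23%)


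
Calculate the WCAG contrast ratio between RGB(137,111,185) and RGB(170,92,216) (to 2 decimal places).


Linearize each sRGB channel c=v/255: c/12.92 if c ≤ 0.04045 else ((c+0.055)/1.055)^2.4
L = 0.2126×R_lin + 0.7152×G_lin + 0.0722×B_lin
Color 1 (137,111,185):
  R=137: 137/255≈0.5373 > 0.04045 → ((0.5373+0.055)/1.055)^2.4 ≈ 0.25016
  G=111: 111/255≈0.4353 > 0.04045 → ((0.4353+0.055)/1.055)^2.4 ≈ 0.15896
  B=185: 185/255≈0.7255 > 0.04045 → ((0.7255+0.055)/1.055)^2.4 ≈ 0.48515
  L1 = 0.2126×0.25016 + 0.7152×0.15896 + 0.0722×0.48515 ≈ 0.20190
Color 2 (170,92,216):
  R=170: 170/255≈0.6667 > 0.04045 → ((0.6667+0.055)/1.055)^2.4 ≈ 0.40198
  G=92: 92/255≈0.3608 > 0.04045 → ((0.3608+0.055)/1.055)^2.4 ≈ 0.10702
  B=216: 216/255≈0.8471 > 0.04045 → ((0.8471+0.055)/1.055)^2.4 ≈ 0.68669
  L2 = 0.2126×0.40198 + 0.7152×0.10702 + 0.0722×0.68669 ≈ 0.21158
Lighter = 0.21158, Darker = 0.20190
Ratio = (L_lighter + 0.05) / (L_darker + 0.05)
Ratio = (0.21158 + 0.05) / (0.20190 + 0.05) = 0.26158 / 0.25190 ≈ 1.0384
Ratio ≈ 1.04:1


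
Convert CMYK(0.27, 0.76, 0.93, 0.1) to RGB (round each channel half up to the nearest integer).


R = 255 × (1-C) × (1-K) = 255 × 0.73 × 0.90 = 167.535 → 168
G = 255 × (1-M) × (1-K) = 255 × 0.24 × 0.90 = 55.08 → 55
B = 255 × (1-Y) × (1-K) = 255 × 0.07 × 0.90 = 16.065 → 16
= RGB(168, 55, 16)


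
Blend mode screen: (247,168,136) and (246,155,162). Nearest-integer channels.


Screen: C = 255 - (255-A)×(255-B)/255, rounded to nearest integer
R: 255 - (255-247)×(255-246)/255 = 255 - 72/255 ≈ 255 - 0.282 = 254.718 → 255
G: 255 - (255-168)×(255-155)/255 = 255 - 8700/255 ≈ 255 - 34.118 = 220.882 → 221
B: 255 - (255-136)×(255-162)/255 = 255 - 11067/255 ≈ 255 - 43.400 = 211.600 → 212
= RGB(255, 221, 212)


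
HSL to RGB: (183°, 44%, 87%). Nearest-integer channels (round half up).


H=183°, S=0.44, L=0.87
C = (1-|2L-1|)×S = (1-|0.74|)×0.44 = 0.1144
H' = H/60 = 183/60 ≈ 3.0500; X = C×(1-|H' mod 2 - 1|) = 0.10868
m = L - C/2 = 0.87 - 0.0572 = 0.8128
Sector ⌊H'⌋ = 3 → (R',G',B') = (0.0, 0.10868, 0.1144)
RGB = ((R'+m)×255, (G'+m)×255, (B'+m)×255) = (207.264, 234.9774, 236.436)
Round half up → RGB(207, 235, 236)


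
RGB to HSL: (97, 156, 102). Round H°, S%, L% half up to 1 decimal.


Normalize: R'=97/255≈0.3804, G'=156/255≈0.6118, B'=102/255≈0.4000
Max=156/255, Min=97/255, Δ=Max-Min=59/255
L = (Max+Min)/2 = (156+97)/510 = 253/510 = 0.49607… → L = 49.6%
L ≤ 0.5 → S = Δ/(Max+Min) = 59/(156+97) = 59/253 = 0.23320… → S = 23.3%
(the 1/255 factors cancel in S and H, so raw channel differences can be used)
Max is G' → H = 60 × ((B-R)/Δ + 2) = 60 × ((102-97)/59 + 2)
  5/59 + 2 = 0.0847… + 2 = 2.0847…
  H = 60 × 2.0847… = 125.084…° → H = 125.1°
= HSL(125.1°, 23.3%, 49.6%)


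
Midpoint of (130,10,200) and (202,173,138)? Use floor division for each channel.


Midpoint: each channel = ⌊(C₁+C₂)/2⌋
R: ⌊(130+202)/2⌋ = 166
G: ⌊(10+173)/2⌋ = 91
B: ⌊(200+138)/2⌋ = 169
= RGB(166, 91, 169)


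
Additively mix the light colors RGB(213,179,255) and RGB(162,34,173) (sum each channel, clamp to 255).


Additive: each channel = min(255, C₁+C₂)
R: 213+162 = 375 → 255
G: 179+34 = 213 → 213
B: 255+173 = 428 → 255
= RGB(255, 213, 255)


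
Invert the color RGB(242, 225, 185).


Invert: (255-R, 255-G, 255-B)
R: 255-242 = 13
G: 255-225 = 30
B: 255-185 = 70
= RGB(13, 30, 70)


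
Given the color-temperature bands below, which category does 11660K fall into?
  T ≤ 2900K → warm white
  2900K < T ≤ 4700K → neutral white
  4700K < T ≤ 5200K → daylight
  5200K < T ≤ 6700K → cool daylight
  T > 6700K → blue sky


Temperature: 11660K
11660K > 6700K → blue sky
Classification: blue sky


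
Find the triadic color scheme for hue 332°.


Triadic: equally spaced at 120° intervals
H1 = 332°
H2 = (332 + 120) mod 360 = 92°
H3 = (332 + 240) mod 360 = 212°
Triadic = 332°, 92°, 212°


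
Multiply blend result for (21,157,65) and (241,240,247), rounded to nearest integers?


Multiply: C = A×B/255, rounded to nearest integer
R: 21×241/255 = 5061/255 ≈ 19.847 → 20
G: 157×240/255 = 37680/255 ≈ 147.765 → 148
B: 65×247/255 = 16055/255 ≈ 62.961 → 63
= RGB(20, 148, 63)


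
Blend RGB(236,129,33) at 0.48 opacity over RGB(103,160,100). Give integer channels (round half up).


C = α×F + (1-α)×B, with 1-α = 0.52
R: 0.48×236 + 0.52×103 = 113.28 + 53.56 = 166.84 → 167
G: 0.48×129 + 0.52×160 = 61.92 + 83.20 = 145.12 → 145
B: 0.48×33 + 0.52×100 = 15.84 + 52.00 = 67.84 → 68
= RGB(167, 145, 68)


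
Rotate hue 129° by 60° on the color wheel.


New hue = (H + rotation) mod 360
New hue = (129 + 60) mod 360
= 189 mod 360
= 189°


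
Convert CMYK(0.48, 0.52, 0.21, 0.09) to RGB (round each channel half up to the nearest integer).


R = 255 × (1-C) × (1-K) = 255 × 0.52 × 0.91 = 120.666 → 121
G = 255 × (1-M) × (1-K) = 255 × 0.48 × 0.91 = 111.384 → 111
B = 255 × (1-Y) × (1-K) = 255 × 0.79 × 0.91 = 183.3195 → 183
= RGB(121, 111, 183)


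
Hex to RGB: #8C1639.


8C → 140 (R)
16 → 22 (G)
39 → 57 (B)
= RGB(140, 22, 57)


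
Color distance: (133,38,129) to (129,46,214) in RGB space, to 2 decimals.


d = √[(R₁-R₂)² + (G₁-G₂)² + (B₁-B₂)²]
d = √[(133-129)² + (38-46)² + (129-214)²]
d = √[16 + 64 + 7225]
d = √7305
d ≈ 85.47


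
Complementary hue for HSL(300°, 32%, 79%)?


Complement = opposite side of color wheel = hue + 180°
H' = (300 + 180) mod 360 = 120°
S and L unchanged.
= HSL(120°, 32%, 79%)


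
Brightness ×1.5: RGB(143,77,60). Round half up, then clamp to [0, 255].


Multiply each channel by 1.5, round half up, clamp to [0, 255]
R: 143×1.5 = 214.5 → round → 215
G: 77×1.5 = 115.5 → round → 116
B: 60×1.5 = 90
= RGB(215, 116, 90)


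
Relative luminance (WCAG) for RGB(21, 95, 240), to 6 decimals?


Linearize each channel (sRGB transfer function): c = v/255; c_lin = c/12.92 if c ≤ 0.04045, else ((c+0.055)/1.055)^2.4
  R: 21/255 ≈ 0.082353 > 0.04045 → ((0.082353+0.055)/1.055)^2.4 ≈ 0.007499
  G: 95/255 ≈ 0.372549 > 0.04045 → ((0.372549+0.055)/1.055)^2.4 ≈ 0.114435
  B: 240/255 ≈ 0.941176 > 0.04045 → ((0.941176+0.055)/1.055)^2.4 ≈ 0.871367
R_lin = 0.007499, G_lin = 0.114435, B_lin = 0.871367
L = 0.2126×R + 0.7152×G + 0.0722×B
L = 0.2126×0.007499 + 0.7152×0.114435 + 0.0722×0.871367
L ≈ 0.146351


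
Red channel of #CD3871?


Color: #CD3871
R = CD = 205
G = 38 = 56
B = 71 = 113
Red = 205


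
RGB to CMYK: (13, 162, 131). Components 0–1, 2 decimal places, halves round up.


R'=13/255≈0.0510, G'=162/255≈0.6353, B'=131/255≈0.5137
K = 1 - max(R',G',B') = 1 - 162/255 = 93/255 = 0.36470… → 0.36
(1-R'-K)/(1-K) simplifies to (max-R)/max with max = 162:
C = (162-13)/162 = 149/162 = 0.91975… → 0.92
M = (162-162)/162 = 0/162 = 0 → 0.00
Y = (162-131)/162 = 31/162 = 0.19135… → 0.19
= CMYK(0.92, 0.00, 0.19, 0.36)


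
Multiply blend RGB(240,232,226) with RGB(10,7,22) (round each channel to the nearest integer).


Multiply: C = A×B/255, rounded to nearest integer
R: 240×10/255 = 2400/255 ≈ 9.412 → 9
G: 232×7/255 = 1624/255 ≈ 6.369 → 6
B: 226×22/255 = 4972/255 ≈ 19.498 → 19
= RGB(9, 6, 19)


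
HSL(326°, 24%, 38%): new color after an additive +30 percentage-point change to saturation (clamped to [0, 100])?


Original S = 24%
Adjustment = +30 percentage points
New S = 24 + (30) = 54
Clamp to [0, 100] → 54
= HSL(326°, 54%, 38%)


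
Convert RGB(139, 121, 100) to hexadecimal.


R = 139 → 8B (hex)
G = 121 → 79 (hex)
B = 100 → 64 (hex)
Hex = #8B7964


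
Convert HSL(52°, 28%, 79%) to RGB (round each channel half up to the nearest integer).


H=52°, S=0.28, L=0.79
C = (1-|2L-1|)×S = (1-|0.58|)×0.28 = 0.1176
H' = H/60 = 52/60 ≈ 0.8667; X = C×(1-|H' mod 2 - 1|) = 0.10192
m = L - C/2 = 0.79 - 0.0588 = 0.7312
Sector ⌊H'⌋ = 0 → (R',G',B') = (0.1176, 0.10192, 0.0)
RGB = ((R'+m)×255, (G'+m)×255, (B'+m)×255) = (216.444, 212.4456, 186.456)
Round half up → RGB(216, 212, 186)


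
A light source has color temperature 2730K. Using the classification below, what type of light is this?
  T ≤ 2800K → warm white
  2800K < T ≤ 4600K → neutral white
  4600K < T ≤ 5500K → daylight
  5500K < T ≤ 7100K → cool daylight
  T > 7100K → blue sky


Temperature: 2730K
2730K ≤ 2800K → warm white
Classification: warm white


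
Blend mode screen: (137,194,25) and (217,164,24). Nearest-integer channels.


Screen: C = 255 - (255-A)×(255-B)/255, rounded to nearest integer
R: 255 - (255-137)×(255-217)/255 = 255 - 4484/255 ≈ 255 - 17.584 = 237.416 → 237
G: 255 - (255-194)×(255-164)/255 = 255 - 5551/255 ≈ 255 - 21.769 = 233.231 → 233
B: 255 - (255-25)×(255-24)/255 = 255 - 53130/255 ≈ 255 - 208.353 = 46.647 → 47
= RGB(237, 233, 47)


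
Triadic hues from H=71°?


Triadic: equally spaced at 120° intervals
H1 = 71°
H2 = (71 + 120) mod 360 = 191°
H3 = (71 + 240) mod 360 = 311°
Triadic = 71°, 191°, 311°


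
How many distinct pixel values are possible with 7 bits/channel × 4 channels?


Total bits = 7 bits/channel × 4 channels = 28 bits
Distinct pixel values = 2^28
= 268,435,456 pixel values


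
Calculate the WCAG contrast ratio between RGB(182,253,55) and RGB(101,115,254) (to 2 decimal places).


Linearize each sRGB channel c=v/255: c/12.92 if c ≤ 0.04045 else ((c+0.055)/1.055)^2.4
L = 0.2126×R_lin + 0.7152×G_lin + 0.0722×B_lin
Color 1 (182,253,55):
  R=182: 182/255≈0.7137 > 0.04045 → ((0.7137+0.055)/1.055)^2.4 ≈ 0.46778
  G=253: 253/255≈0.9922 > 0.04045 → ((0.9922+0.055)/1.055)^2.4 ≈ 0.98225
  B=55: 55/255≈0.2157 > 0.04045 → ((0.2157+0.055)/1.055)^2.4 ≈ 0.03820
  L1 = 0.2126×0.46778 + 0.7152×0.98225 + 0.0722×0.03820 ≈ 0.80471
Color 2 (101,115,254):
  R=101: 101/255≈0.3961 > 0.04045 → ((0.3961+0.055)/1.055)^2.4 ≈ 0.13014
  G=115: 115/255≈0.4510 > 0.04045 → ((0.4510+0.055)/1.055)^2.4 ≈ 0.17144
  B=254: 254/255≈0.9961 > 0.04045 → ((0.9961+0.055)/1.055)^2.4 ≈ 0.99110
  L2 = 0.2126×0.13014 + 0.7152×0.17144 + 0.0722×0.99110 ≈ 0.22184
Lighter = 0.80471, Darker = 0.22184
Ratio = (L_lighter + 0.05) / (L_darker + 0.05)
Ratio = (0.80471 + 0.05) / (0.22184 + 0.05) = 0.85471 / 0.27184 ≈ 3.1442
Ratio ≈ 3.14:1


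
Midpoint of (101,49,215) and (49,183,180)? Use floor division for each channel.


Midpoint: each channel = ⌊(C₁+C₂)/2⌋
R: ⌊(101+49)/2⌋ = 75
G: ⌊(49+183)/2⌋ = 116
B: ⌊(215+180)/2⌋ = 197
= RGB(75, 116, 197)


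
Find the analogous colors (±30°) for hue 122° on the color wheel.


Base hue: 122°
Left analog: (122 - 30) mod 360 = 92°
Right analog: (122 + 30) mod 360 = 152°
Analogous hues = 92° and 152°


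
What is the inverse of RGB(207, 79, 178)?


Invert: (255-R, 255-G, 255-B)
R: 255-207 = 48
G: 255-79 = 176
B: 255-178 = 77
= RGB(48, 176, 77)


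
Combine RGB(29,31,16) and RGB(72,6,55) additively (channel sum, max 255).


Additive: each channel = min(255, C₁+C₂)
R: 29+72 = 101 → 101
G: 31+6 = 37 → 37
B: 16+55 = 71 → 71
= RGB(101, 37, 71)


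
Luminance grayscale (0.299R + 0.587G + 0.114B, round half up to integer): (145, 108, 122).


Gray = 0.299×R + 0.587×G + 0.114×B
Gray = 0.299×145 + 0.587×108 + 0.114×122
Gray = 43.355 + 63.396 + 13.908
Gray = 120.659 → round half up → 121
Gray = 121


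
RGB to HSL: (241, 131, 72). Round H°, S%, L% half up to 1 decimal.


Normalize: R'=241/255≈0.9451, G'=131/255≈0.5137, B'=72/255≈0.2824
Max=241/255, Min=72/255, Δ=Max-Min=169/255
L = (Max+Min)/2 = (241+72)/510 = 313/510 = 0.61372… → L = 61.4%
L > 0.5 → S = Δ/(2-Max-Min) = 169/(510-241-72) = 169/197 = 0.85786… → S = 85.8%
(the 1/255 factors cancel in S and H, so raw channel differences can be used)
Max is R' → H = 60 × (((G-B)/Δ) mod 6) = 60 × (((131-72)/169) mod 6)
  59/169 = 0.3491…
  H = 60 × 0.3491… = 20.946…° → H = 20.9°
= HSL(20.9°, 85.8%, 61.4%)


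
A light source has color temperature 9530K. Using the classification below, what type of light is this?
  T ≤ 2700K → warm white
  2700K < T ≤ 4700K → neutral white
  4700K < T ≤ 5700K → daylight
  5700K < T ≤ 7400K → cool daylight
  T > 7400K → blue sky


Temperature: 9530K
9530K > 7400K → blue sky
Classification: blue sky


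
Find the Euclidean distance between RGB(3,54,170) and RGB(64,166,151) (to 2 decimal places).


d = √[(R₁-R₂)² + (G₁-G₂)² + (B₁-B₂)²]
d = √[(3-64)² + (54-166)² + (170-151)²]
d = √[3721 + 12544 + 361]
d = √16626
d ≈ 128.94


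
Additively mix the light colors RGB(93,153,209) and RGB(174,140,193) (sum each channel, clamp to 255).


Additive: each channel = min(255, C₁+C₂)
R: 93+174 = 267 → 255
G: 153+140 = 293 → 255
B: 209+193 = 402 → 255
= RGB(255, 255, 255)


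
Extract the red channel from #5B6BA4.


Color: #5B6BA4
R = 5B = 91
G = 6B = 107
B = A4 = 164
Red = 91


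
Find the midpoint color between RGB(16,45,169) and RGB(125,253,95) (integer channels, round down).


Midpoint: each channel = ⌊(C₁+C₂)/2⌋
R: ⌊(16+125)/2⌋ = 70
G: ⌊(45+253)/2⌋ = 149
B: ⌊(169+95)/2⌋ = 132
= RGB(70, 149, 132)


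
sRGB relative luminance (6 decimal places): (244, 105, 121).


Linearize each channel (sRGB transfer function): c = v/255; c_lin = c/12.92 if c ≤ 0.04045, else ((c+0.055)/1.055)^2.4
  R: 244/255 ≈ 0.956863 > 0.04045 → ((0.956863+0.055)/1.055)^2.4 ≈ 0.904661
  G: 105/255 ≈ 0.411765 > 0.04045 → ((0.411765+0.055)/1.055)^2.4 ≈ 0.141263
  B: 121/255 ≈ 0.474510 > 0.04045 → ((0.474510+0.055)/1.055)^2.4 ≈ 0.191202
R_lin = 0.904661, G_lin = 0.141263, B_lin = 0.191202
L = 0.2126×R + 0.7152×G + 0.0722×B
L = 0.2126×0.904661 + 0.7152×0.141263 + 0.0722×0.191202
L ≈ 0.307167


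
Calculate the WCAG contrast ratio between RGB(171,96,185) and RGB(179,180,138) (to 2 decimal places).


Linearize each sRGB channel c=v/255: c/12.92 if c ≤ 0.04045 else ((c+0.055)/1.055)^2.4
L = 0.2126×R_lin + 0.7152×G_lin + 0.0722×B_lin
Color 1 (171,96,185):
  R=171: 171/255≈0.6706 > 0.04045 → ((0.6706+0.055)/1.055)^2.4 ≈ 0.40724
  G=96: 96/255≈0.3765 > 0.04045 → ((0.3765+0.055)/1.055)^2.4 ≈ 0.11697
  B=185: 185/255≈0.7255 > 0.04045 → ((0.7255+0.055)/1.055)^2.4 ≈ 0.48515
  L1 = 0.2126×0.40724 + 0.7152×0.11697 + 0.0722×0.48515 ≈ 0.20526
Color 2 (179,180,138):
  R=179: 179/255≈0.7020 > 0.04045 → ((0.7020+0.055)/1.055)^2.4 ≈ 0.45079
  G=180: 180/255≈0.7059 > 0.04045 → ((0.7059+0.055)/1.055)^2.4 ≈ 0.45641
  B=138: 138/255≈0.5412 > 0.04045 → ((0.5412+0.055)/1.055)^2.4 ≈ 0.25415
  L2 = 0.2126×0.45079 + 0.7152×0.45641 + 0.0722×0.25415 ≈ 0.44061
Lighter = 0.44061, Darker = 0.20526
Ratio = (L_lighter + 0.05) / (L_darker + 0.05)
Ratio = (0.44061 + 0.05) / (0.20526 + 0.05) = 0.49061 / 0.25526 ≈ 1.9220
Ratio ≈ 1.92:1


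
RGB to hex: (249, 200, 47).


R = 249 → F9 (hex)
G = 200 → C8 (hex)
B = 47 → 2F (hex)
Hex = #F9C82F


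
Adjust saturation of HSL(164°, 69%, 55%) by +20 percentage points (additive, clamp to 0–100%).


Original S = 69%
Adjustment = +20 percentage points
New S = 69 + (20) = 89
Clamp to [0, 100] → 89
= HSL(164°, 89%, 55%)


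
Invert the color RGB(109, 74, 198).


Invert: (255-R, 255-G, 255-B)
R: 255-109 = 146
G: 255-74 = 181
B: 255-198 = 57
= RGB(146, 181, 57)


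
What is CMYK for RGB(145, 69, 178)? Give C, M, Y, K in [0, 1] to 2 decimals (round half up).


R'=145/255≈0.5686, G'=69/255≈0.2706, B'=178/255≈0.6980
K = 1 - max(R',G',B') = 1 - 178/255 = 77/255 = 0.30196… → 0.30
(1-R'-K)/(1-K) simplifies to (max-R)/max with max = 178:
C = (178-145)/178 = 33/178 = 0.18539… → 0.19
M = (178-69)/178 = 109/178 = 0.61235… → 0.61
Y = (178-178)/178 = 0/178 = 0 → 0.00
= CMYK(0.19, 0.61, 0.00, 0.30)
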